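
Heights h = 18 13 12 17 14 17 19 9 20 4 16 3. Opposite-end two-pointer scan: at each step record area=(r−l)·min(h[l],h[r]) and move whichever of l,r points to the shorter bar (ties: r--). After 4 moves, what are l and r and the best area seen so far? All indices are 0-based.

[0,11] min(18,3)*11=33 best=33 * → r--
[0,10] min(18,16)*10=160 best=160 * → r--
[0,9] min(18,4)*9=36 best=160 → r--
[0,8] min(18,20)*8=144 best=160 → l++

l=1, r=8, best area=160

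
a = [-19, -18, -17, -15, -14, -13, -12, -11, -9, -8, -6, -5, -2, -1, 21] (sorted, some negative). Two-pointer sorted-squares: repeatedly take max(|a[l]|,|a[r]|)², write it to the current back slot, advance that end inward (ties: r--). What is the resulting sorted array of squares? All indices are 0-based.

[1, 4, 25, 36, 64, 81, 121, 144, 169, 196, 225, 289, 324, 361, 441]

[0,14] |-19|<=|21| out[14]=441 → r--
[0,13] |-19|>|-1| out[13]=361 → l++
[1,13] |-18|>|-1| out[12]=324 → l++
[2,13] |-17|>|-1| out[11]=289 → l++
[3,13] |-15|>|-1| out[10]=225 → l++
[4,13] |-14|>|-1| out[9]=196 → l++
[5,13] |-13|>|-1| out[8]=169 → l++
[6,13] |-12|>|-1| out[7]=144 → l++
[7,13] |-11|>|-1| out[6]=121 → l++
[8,13] |-9|>|-1| out[5]=81 → l++
[9,13] |-8|>|-1| out[4]=64 → l++
[10,13] |-6|>|-1| out[3]=36 → l++
[11,13] |-5|>|-1| out[2]=25 → l++
[12,13] |-2|>|-1| out[1]=4 → l++
[13,13] |-1|<=|-1| out[0]=1 → r--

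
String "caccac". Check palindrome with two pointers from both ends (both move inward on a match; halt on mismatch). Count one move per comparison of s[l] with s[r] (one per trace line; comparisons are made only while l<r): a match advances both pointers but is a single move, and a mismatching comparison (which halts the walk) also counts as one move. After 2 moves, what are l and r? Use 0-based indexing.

l=2, r=3

[0,5] 'c'=='c' → l++,r--
[1,4] 'a'=='a' → l++,r--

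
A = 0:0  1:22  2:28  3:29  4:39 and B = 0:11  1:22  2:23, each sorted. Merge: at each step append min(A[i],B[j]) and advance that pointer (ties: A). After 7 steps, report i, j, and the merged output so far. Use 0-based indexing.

i=4, j=3, merged so far=[0, 11, 22, 22, 23, 28, 29]

[i=0,j=0] A[i]=0<=B[j]=11 take 0 → i++
[i=1,j=0] A[i]=22>B[j]=11 take 11 → j++
[i=1,j=1] A[i]=22<=B[j]=22 take 22 → i++
[i=2,j=1] A[i]=28>B[j]=22 take 22 → j++
[i=2,j=2] A[i]=28>B[j]=23 take 23 → j++
[i=2,j=3] B done, take A[i]=28 → i++
[i=3,j=3] B done, take A[i]=29 → i++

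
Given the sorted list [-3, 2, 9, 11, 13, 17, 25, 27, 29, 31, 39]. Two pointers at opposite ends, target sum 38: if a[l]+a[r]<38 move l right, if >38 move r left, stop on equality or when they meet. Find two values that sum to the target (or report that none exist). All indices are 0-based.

[0,10] -3+39=36 <38 → l++
[1,10] 2+39=41 >38 → r--
[1,9] 2+31=33 <38 → l++
[2,9] 9+31=40 >38 → r--
[2,8] 9+29=38 → found

(9, 29)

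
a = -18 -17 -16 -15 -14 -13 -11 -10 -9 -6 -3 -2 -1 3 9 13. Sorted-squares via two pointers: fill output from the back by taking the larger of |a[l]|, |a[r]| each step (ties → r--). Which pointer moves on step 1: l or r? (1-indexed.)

l

[1,16] |-18|>|13| out[16]=324 → l++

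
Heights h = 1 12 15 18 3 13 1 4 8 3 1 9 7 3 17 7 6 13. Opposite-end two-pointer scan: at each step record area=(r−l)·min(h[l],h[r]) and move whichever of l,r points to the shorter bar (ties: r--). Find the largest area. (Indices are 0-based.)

[0,17] min(1,13)*17=17 best=17 * → l++
[1,17] min(12,13)*16=192 best=192 * → l++
[2,17] min(15,13)*15=195 best=195 * → r--
[2,16] min(15,6)*14=84 best=195 → r--
[2,15] min(15,7)*13=91 best=195 → r--
[2,14] min(15,17)*12=180 best=195 → l++
[3,14] min(18,17)*11=187 best=195 → r--
[3,13] min(18,3)*10=30 best=195 → r--
[3,12] min(18,7)*9=63 best=195 → r--
[3,11] min(18,9)*8=72 best=195 → r--
[3,10] min(18,1)*7=7 best=195 → r--
[3,9] min(18,3)*6=18 best=195 → r--
[3,8] min(18,8)*5=40 best=195 → r--
[3,7] min(18,4)*4=16 best=195 → r--
[3,6] min(18,1)*3=3 best=195 → r--
[3,5] min(18,13)*2=26 best=195 → r--
[3,4] min(18,3)*1=3 best=195 → r--

max area = 195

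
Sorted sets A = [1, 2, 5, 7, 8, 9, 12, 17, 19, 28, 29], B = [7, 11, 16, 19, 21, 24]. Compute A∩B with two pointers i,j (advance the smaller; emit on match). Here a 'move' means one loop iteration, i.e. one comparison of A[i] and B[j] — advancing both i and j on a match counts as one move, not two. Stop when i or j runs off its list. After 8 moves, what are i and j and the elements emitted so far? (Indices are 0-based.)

i=0 j=0: 1<7, i++
i=1 j=0: 2<7, i++
i=2 j=0: 5<7, i++
i=3 j=0: 7==7 emit, i++,j++
i=4 j=1: 8<11, i++
i=5 j=1: 9<11, i++
i=6 j=1: 12>11, j++
i=6 j=2: 12<16, i++

i=7, j=2, emitted=[7]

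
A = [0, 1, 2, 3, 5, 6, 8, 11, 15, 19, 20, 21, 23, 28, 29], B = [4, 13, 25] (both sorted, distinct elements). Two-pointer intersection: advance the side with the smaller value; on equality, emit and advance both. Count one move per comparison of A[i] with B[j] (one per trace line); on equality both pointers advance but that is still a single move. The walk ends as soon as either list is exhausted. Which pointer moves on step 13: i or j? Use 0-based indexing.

i

[i=0,j=0] 0<4 → i++
[i=1,j=0] 1<4 → i++
[i=2,j=0] 2<4 → i++
[i=3,j=0] 3<4 → i++
[i=4,j=0] 5>4 → j++
[i=4,j=1] 5<13 → i++
[i=5,j=1] 6<13 → i++
[i=6,j=1] 8<13 → i++
[i=7,j=1] 11<13 → i++
[i=8,j=1] 15>13 → j++
[i=8,j=2] 15<25 → i++
[i=9,j=2] 19<25 → i++
[i=10,j=2] 20<25 → i++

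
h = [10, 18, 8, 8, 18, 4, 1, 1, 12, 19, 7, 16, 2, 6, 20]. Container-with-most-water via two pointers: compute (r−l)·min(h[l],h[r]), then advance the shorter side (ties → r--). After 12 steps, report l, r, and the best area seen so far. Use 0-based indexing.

[0,14] min(10,20)*14=140 best=140 * → l++
[1,14] min(18,20)*13=234 best=234 * → l++
[2,14] min(8,20)*12=96 best=234 → l++
[3,14] min(8,20)*11=88 best=234 → l++
[4,14] min(18,20)*10=180 best=234 → l++
[5,14] min(4,20)*9=36 best=234 → l++
[6,14] min(1,20)*8=8 best=234 → l++
[7,14] min(1,20)*7=7 best=234 → l++
[8,14] min(12,20)*6=72 best=234 → l++
[9,14] min(19,20)*5=95 best=234 → l++
[10,14] min(7,20)*4=28 best=234 → l++
[11,14] min(16,20)*3=48 best=234 → l++

l=12, r=14, best area=234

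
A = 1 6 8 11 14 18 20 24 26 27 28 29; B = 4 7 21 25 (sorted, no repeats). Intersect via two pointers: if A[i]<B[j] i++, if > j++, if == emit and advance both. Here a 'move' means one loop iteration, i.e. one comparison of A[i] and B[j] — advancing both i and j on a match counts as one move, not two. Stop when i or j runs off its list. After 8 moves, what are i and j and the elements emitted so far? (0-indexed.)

i=6, j=2, emitted=[]

i=0 j=0: 1<4, i++
i=1 j=0: 6>4, j++
i=1 j=1: 6<7, i++
i=2 j=1: 8>7, j++
i=2 j=2: 8<21, i++
i=3 j=2: 11<21, i++
i=4 j=2: 14<21, i++
i=5 j=2: 18<21, i++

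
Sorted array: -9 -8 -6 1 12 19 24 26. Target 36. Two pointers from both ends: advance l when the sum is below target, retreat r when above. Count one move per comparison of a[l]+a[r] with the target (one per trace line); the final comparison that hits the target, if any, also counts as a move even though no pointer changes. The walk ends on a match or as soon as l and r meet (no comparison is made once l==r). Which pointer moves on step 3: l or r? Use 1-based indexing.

l

[1,8] -9+26=17 <36 → l++
[2,8] -8+26=18 <36 → l++
[3,8] -6+26=20 <36 → l++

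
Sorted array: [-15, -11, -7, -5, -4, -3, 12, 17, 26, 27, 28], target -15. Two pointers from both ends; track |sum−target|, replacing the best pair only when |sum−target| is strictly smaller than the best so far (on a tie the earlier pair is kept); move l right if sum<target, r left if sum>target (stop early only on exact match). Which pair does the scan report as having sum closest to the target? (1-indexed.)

[1,11] -15+28=13 d=28 * → r--
[1,10] -15+27=12 d=27 * → r--
[1,9] -15+26=11 d=26 * → r--
[1,8] -15+17=2 d=17 * → r--
[1,7] -15+12=-3 d=12 * → r--
[1,6] -15+-3=-18 d=3 * → l++
[2,6] -11+-3=-14 d=1 * → r--
[2,5] -11+-4=-15 d=0 * → stop

pair (-11, -4) with sum -15 (|Δ|=0)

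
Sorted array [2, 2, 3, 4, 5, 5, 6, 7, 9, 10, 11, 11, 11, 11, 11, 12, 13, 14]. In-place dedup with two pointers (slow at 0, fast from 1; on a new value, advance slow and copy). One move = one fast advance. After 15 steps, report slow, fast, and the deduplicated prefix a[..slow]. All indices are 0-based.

slow=0 fast=1: a[fast]=2=a[slow] dup, fast++
slow=0 fast=2: a[fast]=3≠a[slow]=2 write a[1]=3, slow++,fast++
slow=1 fast=3: a[fast]=4≠a[slow]=3 write a[2]=4, slow++,fast++
slow=2 fast=4: a[fast]=5≠a[slow]=4 write a[3]=5, slow++,fast++
slow=3 fast=5: a[fast]=5=a[slow] dup, fast++
slow=3 fast=6: a[fast]=6≠a[slow]=5 write a[4]=6, slow++,fast++
slow=4 fast=7: a[fast]=7≠a[slow]=6 write a[5]=7, slow++,fast++
slow=5 fast=8: a[fast]=9≠a[slow]=7 write a[6]=9, slow++,fast++
slow=6 fast=9: a[fast]=10≠a[slow]=9 write a[7]=10, slow++,fast++
slow=7 fast=10: a[fast]=11≠a[slow]=10 write a[8]=11, slow++,fast++
slow=8 fast=11: a[fast]=11=a[slow] dup, fast++
slow=8 fast=12: a[fast]=11=a[slow] dup, fast++
slow=8 fast=13: a[fast]=11=a[slow] dup, fast++
slow=8 fast=14: a[fast]=11=a[slow] dup, fast++
slow=8 fast=15: a[fast]=12≠a[slow]=11 write a[9]=12, slow++,fast++

slow=9, fast=16, prefix=[2, 3, 4, 5, 6, 7, 9, 10, 11, 12]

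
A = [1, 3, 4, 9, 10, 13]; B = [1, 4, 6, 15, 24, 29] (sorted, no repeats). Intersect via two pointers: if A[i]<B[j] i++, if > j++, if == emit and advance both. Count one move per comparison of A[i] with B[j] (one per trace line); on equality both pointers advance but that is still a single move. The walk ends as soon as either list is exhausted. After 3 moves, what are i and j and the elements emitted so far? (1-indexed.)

i=4, j=3, emitted=[1, 4]

[i=1,j=1] 1==1 emit → i++,j++
[i=2,j=2] 3<4 → i++
[i=3,j=2] 4==4 emit → i++,j++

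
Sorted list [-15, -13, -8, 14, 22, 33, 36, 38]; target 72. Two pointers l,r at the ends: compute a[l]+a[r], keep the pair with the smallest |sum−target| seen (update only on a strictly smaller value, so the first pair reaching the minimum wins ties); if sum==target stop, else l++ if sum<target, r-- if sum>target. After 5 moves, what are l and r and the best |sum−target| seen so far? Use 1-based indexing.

l=1 r=8: -15+38=23 d=49 *, l++
l=2 r=8: -13+38=25 d=47 *, l++
l=3 r=8: -8+38=30 d=42 *, l++
l=4 r=8: 14+38=52 d=20 *, l++
l=5 r=8: 22+38=60 d=12 *, l++

l=6, r=8, best |Δ|=12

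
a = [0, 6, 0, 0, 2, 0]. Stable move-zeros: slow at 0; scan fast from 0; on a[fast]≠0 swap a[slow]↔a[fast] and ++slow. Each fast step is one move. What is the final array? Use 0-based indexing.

[6, 2, 0, 0, 0, 0]

slow=0 fast=0: a[fast]=0, fast++
slow=0 fast=1: a[fast]=6≠0 swap→a[0]=6, slow++,fast++
slow=1 fast=2: a[fast]=0, fast++
slow=1 fast=3: a[fast]=0, fast++
slow=1 fast=4: a[fast]=2≠0 swap→a[1]=2, slow++,fast++
slow=2 fast=5: a[fast]=0, fast++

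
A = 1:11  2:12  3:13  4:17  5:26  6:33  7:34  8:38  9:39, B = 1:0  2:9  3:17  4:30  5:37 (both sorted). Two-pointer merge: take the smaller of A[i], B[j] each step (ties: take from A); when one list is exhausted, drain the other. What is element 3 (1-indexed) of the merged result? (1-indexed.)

[i=1,j=1] A[i]=11>B[j]=0 take 0 → j++
[i=1,j=2] A[i]=11>B[j]=9 take 9 → j++
[i=1,j=3] A[i]=11<=B[j]=17 take 11 → i++
[i=2,j=3] A[i]=12<=B[j]=17 take 12 → i++
[i=3,j=3] A[i]=13<=B[j]=17 take 13 → i++
[i=4,j=3] A[i]=17<=B[j]=17 take 17 → i++
[i=5,j=3] A[i]=26>B[j]=17 take 17 → j++
[i=5,j=4] A[i]=26<=B[j]=30 take 26 → i++
[i=6,j=4] A[i]=33>B[j]=30 take 30 → j++
[i=6,j=5] A[i]=33<=B[j]=37 take 33 → i++
[i=7,j=5] A[i]=34<=B[j]=37 take 34 → i++
[i=8,j=5] A[i]=38>B[j]=37 take 37 → j++
[i=8,j=6] B done, take A[i]=38 → i++
[i=9,j=6] B done, take A[i]=39 → i++

merged[3] = 11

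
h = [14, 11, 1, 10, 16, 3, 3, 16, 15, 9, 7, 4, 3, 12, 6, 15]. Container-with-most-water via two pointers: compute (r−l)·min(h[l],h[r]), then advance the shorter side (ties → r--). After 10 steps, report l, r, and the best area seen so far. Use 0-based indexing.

l=0 r=15: min(14,15)*15=210 best=210 *, l++
l=1 r=15: min(11,15)*14=154 best=210, l++
l=2 r=15: min(1,15)*13=13 best=210, l++
l=3 r=15: min(10,15)*12=120 best=210, l++
l=4 r=15: min(16,15)*11=165 best=210, r--
l=4 r=14: min(16,6)*10=60 best=210, r--
l=4 r=13: min(16,12)*9=108 best=210, r--
l=4 r=12: min(16,3)*8=24 best=210, r--
l=4 r=11: min(16,4)*7=28 best=210, r--
l=4 r=10: min(16,7)*6=42 best=210, r--

l=4, r=9, best area=210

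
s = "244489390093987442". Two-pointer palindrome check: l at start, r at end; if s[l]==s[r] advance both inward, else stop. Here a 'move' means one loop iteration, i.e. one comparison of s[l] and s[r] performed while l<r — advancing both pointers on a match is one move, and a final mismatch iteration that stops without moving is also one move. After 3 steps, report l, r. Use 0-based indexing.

l=0 r=17: '2'=='2', l++,r--
l=1 r=16: '4'=='4', l++,r--
l=2 r=15: '4'=='4', l++,r--

l=3, r=14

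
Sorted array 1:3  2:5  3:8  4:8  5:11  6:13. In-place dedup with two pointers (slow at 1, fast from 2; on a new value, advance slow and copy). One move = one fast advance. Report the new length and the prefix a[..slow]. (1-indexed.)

length 5; prefix = [3, 5, 8, 11, 13]

slow=1 fast=2: a[fast]=5≠a[slow]=3 write a[2]=5, slow++,fast++
slow=2 fast=3: a[fast]=8≠a[slow]=5 write a[3]=8, slow++,fast++
slow=3 fast=4: a[fast]=8=a[slow] dup, fast++
slow=3 fast=5: a[fast]=11≠a[slow]=8 write a[4]=11, slow++,fast++
slow=4 fast=6: a[fast]=13≠a[slow]=11 write a[5]=13, slow++,fast++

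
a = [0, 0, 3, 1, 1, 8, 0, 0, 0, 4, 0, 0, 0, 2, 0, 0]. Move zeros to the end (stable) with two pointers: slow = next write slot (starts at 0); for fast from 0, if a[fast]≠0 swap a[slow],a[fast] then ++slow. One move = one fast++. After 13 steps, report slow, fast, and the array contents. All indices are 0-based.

slow=5, fast=13, a=[3, 1, 1, 8, 4, 0, 0, 0, 0, 0, 0, 0, 0, 2, 0, 0]

slow=0 fast=0: a[fast]=0, fast++
slow=0 fast=1: a[fast]=0, fast++
slow=0 fast=2: a[fast]=3≠0 swap→a[0]=3, slow++,fast++
slow=1 fast=3: a[fast]=1≠0 swap→a[1]=1, slow++,fast++
slow=2 fast=4: a[fast]=1≠0 swap→a[2]=1, slow++,fast++
slow=3 fast=5: a[fast]=8≠0 swap→a[3]=8, slow++,fast++
slow=4 fast=6: a[fast]=0, fast++
slow=4 fast=7: a[fast]=0, fast++
slow=4 fast=8: a[fast]=0, fast++
slow=4 fast=9: a[fast]=4≠0 swap→a[4]=4, slow++,fast++
slow=5 fast=10: a[fast]=0, fast++
slow=5 fast=11: a[fast]=0, fast++
slow=5 fast=12: a[fast]=0, fast++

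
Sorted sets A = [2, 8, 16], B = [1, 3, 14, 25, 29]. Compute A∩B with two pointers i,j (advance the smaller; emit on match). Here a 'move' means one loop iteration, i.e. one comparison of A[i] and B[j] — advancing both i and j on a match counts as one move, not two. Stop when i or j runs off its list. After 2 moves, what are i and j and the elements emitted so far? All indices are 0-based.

i=1, j=1, emitted=[]

i=0 j=0: 2>1, j++
i=0 j=1: 2<3, i++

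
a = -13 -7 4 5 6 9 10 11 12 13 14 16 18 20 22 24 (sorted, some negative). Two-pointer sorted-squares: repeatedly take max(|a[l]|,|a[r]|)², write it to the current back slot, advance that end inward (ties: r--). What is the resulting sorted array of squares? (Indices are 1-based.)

[1,16] |-13|<=|24| out[16]=576 → r--
[1,15] |-13|<=|22| out[15]=484 → r--
[1,14] |-13|<=|20| out[14]=400 → r--
[1,13] |-13|<=|18| out[13]=324 → r--
[1,12] |-13|<=|16| out[12]=256 → r--
[1,11] |-13|<=|14| out[11]=196 → r--
[1,10] |-13|<=|13| out[10]=169 → r--
[1,9] |-13|>|12| out[9]=169 → l++
[2,9] |-7|<=|12| out[8]=144 → r--
[2,8] |-7|<=|11| out[7]=121 → r--
[2,7] |-7|<=|10| out[6]=100 → r--
[2,6] |-7|<=|9| out[5]=81 → r--
[2,5] |-7|>|6| out[4]=49 → l++
[3,5] |4|<=|6| out[3]=36 → r--
[3,4] |4|<=|5| out[2]=25 → r--
[3,3] |4|<=|4| out[1]=16 → r--

[16, 25, 36, 49, 81, 100, 121, 144, 169, 169, 196, 256, 324, 400, 484, 576]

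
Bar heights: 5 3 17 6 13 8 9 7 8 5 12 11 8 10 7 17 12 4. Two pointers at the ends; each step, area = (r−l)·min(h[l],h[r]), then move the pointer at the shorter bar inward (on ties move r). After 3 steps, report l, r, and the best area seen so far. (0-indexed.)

l=2, r=16, best area=80

l=0 r=17: min(5,4)*17=68 best=68 *, r--
l=0 r=16: min(5,12)*16=80 best=80 *, l++
l=1 r=16: min(3,12)*15=45 best=80, l++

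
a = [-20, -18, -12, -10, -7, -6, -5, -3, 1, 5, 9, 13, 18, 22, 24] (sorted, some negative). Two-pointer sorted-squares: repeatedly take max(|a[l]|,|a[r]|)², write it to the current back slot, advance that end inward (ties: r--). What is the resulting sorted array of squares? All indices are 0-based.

[1, 9, 25, 25, 36, 49, 81, 100, 144, 169, 324, 324, 400, 484, 576]

l=0 r=14: |-20|<=|24| out[14]=576, r--
l=0 r=13: |-20|<=|22| out[13]=484, r--
l=0 r=12: |-20|>|18| out[12]=400, l++
l=1 r=12: |-18|<=|18| out[11]=324, r--
l=1 r=11: |-18|>|13| out[10]=324, l++
l=2 r=11: |-12|<=|13| out[9]=169, r--
l=2 r=10: |-12|>|9| out[8]=144, l++
l=3 r=10: |-10|>|9| out[7]=100, l++
l=4 r=10: |-7|<=|9| out[6]=81, r--
l=4 r=9: |-7|>|5| out[5]=49, l++
l=5 r=9: |-6|>|5| out[4]=36, l++
l=6 r=9: |-5|<=|5| out[3]=25, r--
l=6 r=8: |-5|>|1| out[2]=25, l++
l=7 r=8: |-3|>|1| out[1]=9, l++
l=8 r=8: |1|<=|1| out[0]=1, r--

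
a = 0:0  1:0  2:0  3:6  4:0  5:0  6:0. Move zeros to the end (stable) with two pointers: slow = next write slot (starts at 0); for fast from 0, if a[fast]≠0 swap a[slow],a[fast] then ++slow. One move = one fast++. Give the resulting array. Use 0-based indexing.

[6, 0, 0, 0, 0, 0, 0]

(s=0,f=0) a[fast]=0 → fast++
(s=0,f=1) a[fast]=0 → fast++
(s=0,f=2) a[fast]=0 → fast++
(s=0,f=3) a[fast]=6≠0 swap→a[0]=6 → slow++,fast++
(s=1,f=4) a[fast]=0 → fast++
(s=1,f=5) a[fast]=0 → fast++
(s=1,f=6) a[fast]=0 → fast++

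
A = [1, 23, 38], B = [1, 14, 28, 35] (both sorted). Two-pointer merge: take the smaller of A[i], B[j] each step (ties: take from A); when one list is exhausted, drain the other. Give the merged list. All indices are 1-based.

i=1 j=1: A[i]=1<=B[j]=1 take 1, i++
i=2 j=1: A[i]=23>B[j]=1 take 1, j++
i=2 j=2: A[i]=23>B[j]=14 take 14, j++
i=2 j=3: A[i]=23<=B[j]=28 take 23, i++
i=3 j=3: A[i]=38>B[j]=28 take 28, j++
i=3 j=4: A[i]=38>B[j]=35 take 35, j++
i=3 j=5: B done, take A[i]=38, i++

[1, 1, 14, 23, 28, 35, 38]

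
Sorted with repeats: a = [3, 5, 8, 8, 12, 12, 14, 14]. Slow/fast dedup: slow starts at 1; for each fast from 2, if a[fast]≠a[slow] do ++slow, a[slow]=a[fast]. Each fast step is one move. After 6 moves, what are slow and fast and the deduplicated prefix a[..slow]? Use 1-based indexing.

(s=1,f=2) a[fast]=5≠a[slow]=3 write a[2]=5 → slow++,fast++
(s=2,f=3) a[fast]=8≠a[slow]=5 write a[3]=8 → slow++,fast++
(s=3,f=4) a[fast]=8=a[slow] dup → fast++
(s=3,f=5) a[fast]=12≠a[slow]=8 write a[4]=12 → slow++,fast++
(s=4,f=6) a[fast]=12=a[slow] dup → fast++
(s=4,f=7) a[fast]=14≠a[slow]=12 write a[5]=14 → slow++,fast++

slow=5, fast=8, prefix=[3, 5, 8, 12, 14]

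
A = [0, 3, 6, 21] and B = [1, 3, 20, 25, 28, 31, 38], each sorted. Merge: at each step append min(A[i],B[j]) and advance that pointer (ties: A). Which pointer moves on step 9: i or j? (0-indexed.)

j

[i=0,j=0] A[i]=0<=B[j]=1 take 0 → i++
[i=1,j=0] A[i]=3>B[j]=1 take 1 → j++
[i=1,j=1] A[i]=3<=B[j]=3 take 3 → i++
[i=2,j=1] A[i]=6>B[j]=3 take 3 → j++
[i=2,j=2] A[i]=6<=B[j]=20 take 6 → i++
[i=3,j=2] A[i]=21>B[j]=20 take 20 → j++
[i=3,j=3] A[i]=21<=B[j]=25 take 21 → i++
[i=4,j=3] A done, take B[j]=25 → j++
[i=4,j=4] A done, take B[j]=28 → j++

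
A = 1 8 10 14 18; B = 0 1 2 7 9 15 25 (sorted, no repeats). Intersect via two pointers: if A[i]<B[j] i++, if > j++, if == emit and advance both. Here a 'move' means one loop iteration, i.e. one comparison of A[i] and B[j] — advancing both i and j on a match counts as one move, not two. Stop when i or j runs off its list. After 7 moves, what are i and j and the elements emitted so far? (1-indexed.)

[i=1,j=1] 1>0 → j++
[i=1,j=2] 1==1 emit → i++,j++
[i=2,j=3] 8>2 → j++
[i=2,j=4] 8>7 → j++
[i=2,j=5] 8<9 → i++
[i=3,j=5] 10>9 → j++
[i=3,j=6] 10<15 → i++

i=4, j=6, emitted=[1]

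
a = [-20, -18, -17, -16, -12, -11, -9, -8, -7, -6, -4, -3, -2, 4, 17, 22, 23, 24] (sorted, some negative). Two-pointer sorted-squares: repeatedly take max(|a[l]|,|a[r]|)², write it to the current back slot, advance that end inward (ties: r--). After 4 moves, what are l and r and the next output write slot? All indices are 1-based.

l=1 r=18: |-20|<=|24| out[18]=576, r--
l=1 r=17: |-20|<=|23| out[17]=529, r--
l=1 r=16: |-20|<=|22| out[16]=484, r--
l=1 r=15: |-20|>|17| out[15]=400, l++

l=2, r=15, next write slot=14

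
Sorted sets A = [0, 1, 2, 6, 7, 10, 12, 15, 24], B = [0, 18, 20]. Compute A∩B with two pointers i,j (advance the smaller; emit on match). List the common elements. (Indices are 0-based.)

intersection = [0]

i=0 j=0: 0==0 emit, i++,j++
i=1 j=1: 1<18, i++
i=2 j=1: 2<18, i++
i=3 j=1: 6<18, i++
i=4 j=1: 7<18, i++
i=5 j=1: 10<18, i++
i=6 j=1: 12<18, i++
i=7 j=1: 15<18, i++
i=8 j=1: 24>18, j++
i=8 j=2: 24>20, j++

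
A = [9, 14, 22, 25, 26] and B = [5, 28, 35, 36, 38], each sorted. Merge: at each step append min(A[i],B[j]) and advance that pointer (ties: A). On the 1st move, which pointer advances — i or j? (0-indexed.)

j

[i=0,j=0] A[i]=9>B[j]=5 take 5 → j++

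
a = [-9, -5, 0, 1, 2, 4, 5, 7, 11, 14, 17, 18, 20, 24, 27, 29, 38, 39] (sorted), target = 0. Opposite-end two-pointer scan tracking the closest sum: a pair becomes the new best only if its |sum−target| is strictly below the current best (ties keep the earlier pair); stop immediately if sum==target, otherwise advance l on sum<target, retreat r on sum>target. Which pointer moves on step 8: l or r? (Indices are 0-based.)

r

l=0 r=17: -9+39=30 d=30 *, r--
l=0 r=16: -9+38=29 d=29 *, r--
l=0 r=15: -9+29=20 d=20 *, r--
l=0 r=14: -9+27=18 d=18 *, r--
l=0 r=13: -9+24=15 d=15 *, r--
l=0 r=12: -9+20=11 d=11 *, r--
l=0 r=11: -9+18=9 d=9 *, r--
l=0 r=10: -9+17=8 d=8 *, r--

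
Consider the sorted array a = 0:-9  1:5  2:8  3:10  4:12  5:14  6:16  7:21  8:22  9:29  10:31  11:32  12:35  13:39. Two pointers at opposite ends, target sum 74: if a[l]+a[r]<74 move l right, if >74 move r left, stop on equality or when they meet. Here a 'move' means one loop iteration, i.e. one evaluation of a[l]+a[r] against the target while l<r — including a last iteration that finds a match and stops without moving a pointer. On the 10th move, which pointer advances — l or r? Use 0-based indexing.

l=0 r=13: -9+39=30 <74, l++
l=1 r=13: 5+39=44 <74, l++
l=2 r=13: 8+39=47 <74, l++
l=3 r=13: 10+39=49 <74, l++
l=4 r=13: 12+39=51 <74, l++
l=5 r=13: 14+39=53 <74, l++
l=6 r=13: 16+39=55 <74, l++
l=7 r=13: 21+39=60 <74, l++
l=8 r=13: 22+39=61 <74, l++
l=9 r=13: 29+39=68 <74, l++

l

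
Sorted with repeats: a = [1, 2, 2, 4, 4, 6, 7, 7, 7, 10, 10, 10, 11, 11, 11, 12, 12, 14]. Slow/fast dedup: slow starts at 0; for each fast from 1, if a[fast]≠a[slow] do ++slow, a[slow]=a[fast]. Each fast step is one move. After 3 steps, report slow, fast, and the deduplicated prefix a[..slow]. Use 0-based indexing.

slow=0 fast=1: a[fast]=2≠a[slow]=1 write a[1]=2, slow++,fast++
slow=1 fast=2: a[fast]=2=a[slow] dup, fast++
slow=1 fast=3: a[fast]=4≠a[slow]=2 write a[2]=4, slow++,fast++

slow=2, fast=4, prefix=[1, 2, 4]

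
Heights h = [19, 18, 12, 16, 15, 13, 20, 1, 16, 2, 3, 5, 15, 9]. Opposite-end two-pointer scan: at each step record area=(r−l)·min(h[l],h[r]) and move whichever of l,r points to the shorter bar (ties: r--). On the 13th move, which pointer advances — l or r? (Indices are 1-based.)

l

[1,14] min(19,9)*13=117 best=117 * → r--
[1,13] min(19,15)*12=180 best=180 * → r--
[1,12] min(19,5)*11=55 best=180 → r--
[1,11] min(19,3)*10=30 best=180 → r--
[1,10] min(19,2)*9=18 best=180 → r--
[1,9] min(19,16)*8=128 best=180 → r--
[1,8] min(19,1)*7=7 best=180 → r--
[1,7] min(19,20)*6=114 best=180 → l++
[2,7] min(18,20)*5=90 best=180 → l++
[3,7] min(12,20)*4=48 best=180 → l++
[4,7] min(16,20)*3=48 best=180 → l++
[5,7] min(15,20)*2=30 best=180 → l++
[6,7] min(13,20)*1=13 best=180 → l++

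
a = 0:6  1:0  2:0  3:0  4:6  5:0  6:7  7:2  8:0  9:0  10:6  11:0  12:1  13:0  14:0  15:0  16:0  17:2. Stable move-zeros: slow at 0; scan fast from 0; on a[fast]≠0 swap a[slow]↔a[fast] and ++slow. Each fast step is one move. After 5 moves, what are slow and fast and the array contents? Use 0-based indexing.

slow=2, fast=5, a=[6, 6, 0, 0, 0, 0, 7, 2, 0, 0, 6, 0, 1, 0, 0, 0, 0, 2]

(s=0,f=0) a[fast]=6≠0 swap→a[0]=6 → slow++,fast++
(s=1,f=1) a[fast]=0 → fast++
(s=1,f=2) a[fast]=0 → fast++
(s=1,f=3) a[fast]=0 → fast++
(s=1,f=4) a[fast]=6≠0 swap→a[1]=6 → slow++,fast++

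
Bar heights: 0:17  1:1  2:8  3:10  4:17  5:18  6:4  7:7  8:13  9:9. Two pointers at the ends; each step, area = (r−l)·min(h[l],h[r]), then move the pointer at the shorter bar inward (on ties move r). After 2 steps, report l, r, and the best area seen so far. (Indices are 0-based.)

l=0, r=7, best area=104

[0,9] min(17,9)*9=81 best=81 * → r--
[0,8] min(17,13)*8=104 best=104 * → r--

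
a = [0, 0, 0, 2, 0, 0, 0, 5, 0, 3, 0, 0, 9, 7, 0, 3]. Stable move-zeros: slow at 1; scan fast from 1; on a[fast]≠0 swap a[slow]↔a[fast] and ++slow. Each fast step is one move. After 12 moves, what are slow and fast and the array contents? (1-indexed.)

slow=4, fast=13, a=[2, 5, 3, 0, 0, 0, 0, 0, 0, 0, 0, 0, 9, 7, 0, 3]

slow=1 fast=1: a[fast]=0, fast++
slow=1 fast=2: a[fast]=0, fast++
slow=1 fast=3: a[fast]=0, fast++
slow=1 fast=4: a[fast]=2≠0 swap→a[1]=2, slow++,fast++
slow=2 fast=5: a[fast]=0, fast++
slow=2 fast=6: a[fast]=0, fast++
slow=2 fast=7: a[fast]=0, fast++
slow=2 fast=8: a[fast]=5≠0 swap→a[2]=5, slow++,fast++
slow=3 fast=9: a[fast]=0, fast++
slow=3 fast=10: a[fast]=3≠0 swap→a[3]=3, slow++,fast++
slow=4 fast=11: a[fast]=0, fast++
slow=4 fast=12: a[fast]=0, fast++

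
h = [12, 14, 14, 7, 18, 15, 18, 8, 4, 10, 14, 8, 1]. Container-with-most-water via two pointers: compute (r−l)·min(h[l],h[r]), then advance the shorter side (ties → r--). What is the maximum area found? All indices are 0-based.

max area = 126

[0,12] min(12,1)*12=12 best=12 * → r--
[0,11] min(12,8)*11=88 best=88 * → r--
[0,10] min(12,14)*10=120 best=120 * → l++
[1,10] min(14,14)*9=126 best=126 * → r--
[1,9] min(14,10)*8=80 best=126 → r--
[1,8] min(14,4)*7=28 best=126 → r--
[1,7] min(14,8)*6=48 best=126 → r--
[1,6] min(14,18)*5=70 best=126 → l++
[2,6] min(14,18)*4=56 best=126 → l++
[3,6] min(7,18)*3=21 best=126 → l++
[4,6] min(18,18)*2=36 best=126 → r--
[4,5] min(18,15)*1=15 best=126 → r--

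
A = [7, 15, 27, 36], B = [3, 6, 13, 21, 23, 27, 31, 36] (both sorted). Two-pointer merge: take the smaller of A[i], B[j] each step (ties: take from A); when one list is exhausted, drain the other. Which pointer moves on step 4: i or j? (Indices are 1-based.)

[i=1,j=1] A[i]=7>B[j]=3 take 3 → j++
[i=1,j=2] A[i]=7>B[j]=6 take 6 → j++
[i=1,j=3] A[i]=7<=B[j]=13 take 7 → i++
[i=2,j=3] A[i]=15>B[j]=13 take 13 → j++

j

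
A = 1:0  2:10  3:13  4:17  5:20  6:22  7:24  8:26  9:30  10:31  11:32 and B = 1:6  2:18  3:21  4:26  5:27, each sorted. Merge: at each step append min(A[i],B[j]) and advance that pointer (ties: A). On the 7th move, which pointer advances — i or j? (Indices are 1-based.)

i

[i=1,j=1] A[i]=0<=B[j]=6 take 0 → i++
[i=2,j=1] A[i]=10>B[j]=6 take 6 → j++
[i=2,j=2] A[i]=10<=B[j]=18 take 10 → i++
[i=3,j=2] A[i]=13<=B[j]=18 take 13 → i++
[i=4,j=2] A[i]=17<=B[j]=18 take 17 → i++
[i=5,j=2] A[i]=20>B[j]=18 take 18 → j++
[i=5,j=3] A[i]=20<=B[j]=21 take 20 → i++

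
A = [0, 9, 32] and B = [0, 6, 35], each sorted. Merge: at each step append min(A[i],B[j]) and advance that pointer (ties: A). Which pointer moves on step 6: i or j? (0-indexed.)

j

[i=0,j=0] A[i]=0<=B[j]=0 take 0 → i++
[i=1,j=0] A[i]=9>B[j]=0 take 0 → j++
[i=1,j=1] A[i]=9>B[j]=6 take 6 → j++
[i=1,j=2] A[i]=9<=B[j]=35 take 9 → i++
[i=2,j=2] A[i]=32<=B[j]=35 take 32 → i++
[i=3,j=2] A done, take B[j]=35 → j++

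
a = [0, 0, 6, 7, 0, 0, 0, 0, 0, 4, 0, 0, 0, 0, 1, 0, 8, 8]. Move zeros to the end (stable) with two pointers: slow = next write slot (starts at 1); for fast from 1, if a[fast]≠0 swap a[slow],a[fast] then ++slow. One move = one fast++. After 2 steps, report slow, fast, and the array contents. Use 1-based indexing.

slow=1, fast=3, a=[0, 0, 6, 7, 0, 0, 0, 0, 0, 4, 0, 0, 0, 0, 1, 0, 8, 8]

slow=1 fast=1: a[fast]=0, fast++
slow=1 fast=2: a[fast]=0, fast++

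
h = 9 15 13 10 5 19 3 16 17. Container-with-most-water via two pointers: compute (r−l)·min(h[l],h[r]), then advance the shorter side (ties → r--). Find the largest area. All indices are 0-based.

l=0 r=8: min(9,17)*8=72 best=72 *, l++
l=1 r=8: min(15,17)*7=105 best=105 *, l++
l=2 r=8: min(13,17)*6=78 best=105, l++
l=3 r=8: min(10,17)*5=50 best=105, l++
l=4 r=8: min(5,17)*4=20 best=105, l++
l=5 r=8: min(19,17)*3=51 best=105, r--
l=5 r=7: min(19,16)*2=32 best=105, r--
l=5 r=6: min(19,3)*1=3 best=105, r--

max area = 105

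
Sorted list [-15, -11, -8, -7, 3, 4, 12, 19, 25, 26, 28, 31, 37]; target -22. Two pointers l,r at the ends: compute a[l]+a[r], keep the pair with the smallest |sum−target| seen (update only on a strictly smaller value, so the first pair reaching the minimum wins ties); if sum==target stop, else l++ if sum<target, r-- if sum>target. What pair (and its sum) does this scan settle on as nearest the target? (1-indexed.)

pair (-15, -7) with sum -22 (|Δ|=0)

[1,13] -15+37=22 d=44 * → r--
[1,12] -15+31=16 d=38 * → r--
[1,11] -15+28=13 d=35 * → r--
[1,10] -15+26=11 d=33 * → r--
[1,9] -15+25=10 d=32 * → r--
[1,8] -15+19=4 d=26 * → r--
[1,7] -15+12=-3 d=19 * → r--
[1,6] -15+4=-11 d=11 * → r--
[1,5] -15+3=-12 d=10 * → r--
[1,4] -15+-7=-22 d=0 * → stop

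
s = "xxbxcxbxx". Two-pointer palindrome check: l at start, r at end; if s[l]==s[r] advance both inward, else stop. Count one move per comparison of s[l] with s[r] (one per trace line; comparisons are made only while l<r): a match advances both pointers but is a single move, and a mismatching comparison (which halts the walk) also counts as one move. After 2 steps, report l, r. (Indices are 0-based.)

l=2, r=6

l=0 r=8: 'x'=='x', l++,r--
l=1 r=7: 'x'=='x', l++,r--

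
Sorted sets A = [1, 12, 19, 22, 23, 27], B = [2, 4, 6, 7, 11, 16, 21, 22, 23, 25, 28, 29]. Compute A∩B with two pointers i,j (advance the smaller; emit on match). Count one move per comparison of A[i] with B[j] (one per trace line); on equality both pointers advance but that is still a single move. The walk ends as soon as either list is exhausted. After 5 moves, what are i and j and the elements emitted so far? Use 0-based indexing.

i=0 j=0: 1<2, i++
i=1 j=0: 12>2, j++
i=1 j=1: 12>4, j++
i=1 j=2: 12>6, j++
i=1 j=3: 12>7, j++

i=1, j=4, emitted=[]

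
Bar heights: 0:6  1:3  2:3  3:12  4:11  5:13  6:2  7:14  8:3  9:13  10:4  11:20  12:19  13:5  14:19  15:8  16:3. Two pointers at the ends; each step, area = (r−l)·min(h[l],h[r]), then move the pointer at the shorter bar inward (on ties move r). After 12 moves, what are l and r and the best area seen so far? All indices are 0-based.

l=10, r=14, best area=132

l=0 r=16: min(6,3)*16=48 best=48 *, r--
l=0 r=15: min(6,8)*15=90 best=90 *, l++
l=1 r=15: min(3,8)*14=42 best=90, l++
l=2 r=15: min(3,8)*13=39 best=90, l++
l=3 r=15: min(12,8)*12=96 best=96 *, r--
l=3 r=14: min(12,19)*11=132 best=132 *, l++
l=4 r=14: min(11,19)*10=110 best=132, l++
l=5 r=14: min(13,19)*9=117 best=132, l++
l=6 r=14: min(2,19)*8=16 best=132, l++
l=7 r=14: min(14,19)*7=98 best=132, l++
l=8 r=14: min(3,19)*6=18 best=132, l++
l=9 r=14: min(13,19)*5=65 best=132, l++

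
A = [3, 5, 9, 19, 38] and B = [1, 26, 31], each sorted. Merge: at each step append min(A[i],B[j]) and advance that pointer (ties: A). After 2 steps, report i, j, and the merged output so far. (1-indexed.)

[i=1,j=1] A[i]=3>B[j]=1 take 1 → j++
[i=1,j=2] A[i]=3<=B[j]=26 take 3 → i++

i=2, j=2, merged so far=[1, 3]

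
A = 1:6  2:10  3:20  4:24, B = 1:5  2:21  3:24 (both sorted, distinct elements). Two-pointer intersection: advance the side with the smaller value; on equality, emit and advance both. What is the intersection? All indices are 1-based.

i=1 j=1: 6>5, j++
i=1 j=2: 6<21, i++
i=2 j=2: 10<21, i++
i=3 j=2: 20<21, i++
i=4 j=2: 24>21, j++
i=4 j=3: 24==24 emit, i++,j++

intersection = [24]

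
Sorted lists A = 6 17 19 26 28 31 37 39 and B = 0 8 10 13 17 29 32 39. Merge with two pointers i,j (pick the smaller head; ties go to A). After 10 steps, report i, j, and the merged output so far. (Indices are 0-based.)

i=5, j=5, merged so far=[0, 6, 8, 10, 13, 17, 17, 19, 26, 28]

i=0 j=0: A[i]=6>B[j]=0 take 0, j++
i=0 j=1: A[i]=6<=B[j]=8 take 6, i++
i=1 j=1: A[i]=17>B[j]=8 take 8, j++
i=1 j=2: A[i]=17>B[j]=10 take 10, j++
i=1 j=3: A[i]=17>B[j]=13 take 13, j++
i=1 j=4: A[i]=17<=B[j]=17 take 17, i++
i=2 j=4: A[i]=19>B[j]=17 take 17, j++
i=2 j=5: A[i]=19<=B[j]=29 take 19, i++
i=3 j=5: A[i]=26<=B[j]=29 take 26, i++
i=4 j=5: A[i]=28<=B[j]=29 take 28, i++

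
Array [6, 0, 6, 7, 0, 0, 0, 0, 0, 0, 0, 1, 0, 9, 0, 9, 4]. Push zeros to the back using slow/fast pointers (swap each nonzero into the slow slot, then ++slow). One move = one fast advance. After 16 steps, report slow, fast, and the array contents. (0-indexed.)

slow=0 fast=0: a[fast]=6≠0 swap→a[0]=6, slow++,fast++
slow=1 fast=1: a[fast]=0, fast++
slow=1 fast=2: a[fast]=6≠0 swap→a[1]=6, slow++,fast++
slow=2 fast=3: a[fast]=7≠0 swap→a[2]=7, slow++,fast++
slow=3 fast=4: a[fast]=0, fast++
slow=3 fast=5: a[fast]=0, fast++
slow=3 fast=6: a[fast]=0, fast++
slow=3 fast=7: a[fast]=0, fast++
slow=3 fast=8: a[fast]=0, fast++
slow=3 fast=9: a[fast]=0, fast++
slow=3 fast=10: a[fast]=0, fast++
slow=3 fast=11: a[fast]=1≠0 swap→a[3]=1, slow++,fast++
slow=4 fast=12: a[fast]=0, fast++
slow=4 fast=13: a[fast]=9≠0 swap→a[4]=9, slow++,fast++
slow=5 fast=14: a[fast]=0, fast++
slow=5 fast=15: a[fast]=9≠0 swap→a[5]=9, slow++,fast++

slow=6, fast=16, a=[6, 6, 7, 1, 9, 9, 0, 0, 0, 0, 0, 0, 0, 0, 0, 0, 4]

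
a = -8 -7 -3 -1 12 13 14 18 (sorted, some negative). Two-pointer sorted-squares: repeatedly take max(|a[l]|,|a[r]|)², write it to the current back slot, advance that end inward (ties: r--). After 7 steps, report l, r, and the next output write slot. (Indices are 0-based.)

[0,7] |-8|<=|18| out[7]=324 → r--
[0,6] |-8|<=|14| out[6]=196 → r--
[0,5] |-8|<=|13| out[5]=169 → r--
[0,4] |-8|<=|12| out[4]=144 → r--
[0,3] |-8|>|-1| out[3]=64 → l++
[1,3] |-7|>|-1| out[2]=49 → l++
[2,3] |-3|>|-1| out[1]=9 → l++

l=3, r=3, next write slot=0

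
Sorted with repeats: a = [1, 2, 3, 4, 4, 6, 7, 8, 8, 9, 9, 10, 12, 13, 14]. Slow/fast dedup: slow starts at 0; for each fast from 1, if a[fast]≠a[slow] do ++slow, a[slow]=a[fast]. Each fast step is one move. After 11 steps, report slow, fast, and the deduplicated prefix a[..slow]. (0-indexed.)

slow=8, fast=12, prefix=[1, 2, 3, 4, 6, 7, 8, 9, 10]

slow=0 fast=1: a[fast]=2≠a[slow]=1 write a[1]=2, slow++,fast++
slow=1 fast=2: a[fast]=3≠a[slow]=2 write a[2]=3, slow++,fast++
slow=2 fast=3: a[fast]=4≠a[slow]=3 write a[3]=4, slow++,fast++
slow=3 fast=4: a[fast]=4=a[slow] dup, fast++
slow=3 fast=5: a[fast]=6≠a[slow]=4 write a[4]=6, slow++,fast++
slow=4 fast=6: a[fast]=7≠a[slow]=6 write a[5]=7, slow++,fast++
slow=5 fast=7: a[fast]=8≠a[slow]=7 write a[6]=8, slow++,fast++
slow=6 fast=8: a[fast]=8=a[slow] dup, fast++
slow=6 fast=9: a[fast]=9≠a[slow]=8 write a[7]=9, slow++,fast++
slow=7 fast=10: a[fast]=9=a[slow] dup, fast++
slow=7 fast=11: a[fast]=10≠a[slow]=9 write a[8]=10, slow++,fast++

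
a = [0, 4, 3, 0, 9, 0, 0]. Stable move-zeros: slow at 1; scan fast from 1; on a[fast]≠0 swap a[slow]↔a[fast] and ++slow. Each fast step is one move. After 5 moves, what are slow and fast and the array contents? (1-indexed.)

slow=4, fast=6, a=[4, 3, 9, 0, 0, 0, 0]

(s=1,f=1) a[fast]=0 → fast++
(s=1,f=2) a[fast]=4≠0 swap→a[1]=4 → slow++,fast++
(s=2,f=3) a[fast]=3≠0 swap→a[2]=3 → slow++,fast++
(s=3,f=4) a[fast]=0 → fast++
(s=3,f=5) a[fast]=9≠0 swap→a[3]=9 → slow++,fast++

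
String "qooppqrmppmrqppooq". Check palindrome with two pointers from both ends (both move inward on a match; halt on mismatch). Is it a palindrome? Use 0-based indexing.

l=0 r=17: 'q'=='q', l++,r--
l=1 r=16: 'o'=='o', l++,r--
l=2 r=15: 'o'=='o', l++,r--
l=3 r=14: 'p'=='p', l++,r--
l=4 r=13: 'p'=='p', l++,r--
l=5 r=12: 'q'=='q', l++,r--
l=6 r=11: 'r'=='r', l++,r--
l=7 r=10: 'm'=='m', l++,r--
l=8 r=9: 'p'=='p', l++,r--

palindrome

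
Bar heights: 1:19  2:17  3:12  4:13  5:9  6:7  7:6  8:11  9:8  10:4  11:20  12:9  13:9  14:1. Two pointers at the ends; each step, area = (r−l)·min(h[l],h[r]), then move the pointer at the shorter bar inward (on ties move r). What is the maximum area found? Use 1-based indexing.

max area = 190

l=1 r=14: min(19,1)*13=13 best=13 *, r--
l=1 r=13: min(19,9)*12=108 best=108 *, r--
l=1 r=12: min(19,9)*11=99 best=108, r--
l=1 r=11: min(19,20)*10=190 best=190 *, l++
l=2 r=11: min(17,20)*9=153 best=190, l++
l=3 r=11: min(12,20)*8=96 best=190, l++
l=4 r=11: min(13,20)*7=91 best=190, l++
l=5 r=11: min(9,20)*6=54 best=190, l++
l=6 r=11: min(7,20)*5=35 best=190, l++
l=7 r=11: min(6,20)*4=24 best=190, l++
l=8 r=11: min(11,20)*3=33 best=190, l++
l=9 r=11: min(8,20)*2=16 best=190, l++
l=10 r=11: min(4,20)*1=4 best=190, l++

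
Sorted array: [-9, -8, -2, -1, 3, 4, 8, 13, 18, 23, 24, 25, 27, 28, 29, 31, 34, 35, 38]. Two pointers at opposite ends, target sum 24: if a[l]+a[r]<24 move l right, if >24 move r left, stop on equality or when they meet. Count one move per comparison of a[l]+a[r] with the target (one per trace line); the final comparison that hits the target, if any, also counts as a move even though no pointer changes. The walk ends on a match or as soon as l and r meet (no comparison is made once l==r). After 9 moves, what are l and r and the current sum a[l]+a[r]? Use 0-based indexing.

l=2, r=11, sum=23

l=0 r=18: -9+38=29 >24, r--
l=0 r=17: -9+35=26 >24, r--
l=0 r=16: -9+34=25 >24, r--
l=0 r=15: -9+31=22 <24, l++
l=1 r=15: -8+31=23 <24, l++
l=2 r=15: -2+31=29 >24, r--
l=2 r=14: -2+29=27 >24, r--
l=2 r=13: -2+28=26 >24, r--
l=2 r=12: -2+27=25 >24, r--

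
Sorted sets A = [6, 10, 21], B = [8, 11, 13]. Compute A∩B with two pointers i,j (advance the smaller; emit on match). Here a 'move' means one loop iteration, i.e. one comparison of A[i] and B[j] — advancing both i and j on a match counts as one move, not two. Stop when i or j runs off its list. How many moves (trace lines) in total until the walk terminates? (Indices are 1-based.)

[i=1,j=1] 6<8 → i++
[i=2,j=1] 10>8 → j++
[i=2,j=2] 10<11 → i++
[i=3,j=2] 21>11 → j++
[i=3,j=3] 21>13 → j++

5 moves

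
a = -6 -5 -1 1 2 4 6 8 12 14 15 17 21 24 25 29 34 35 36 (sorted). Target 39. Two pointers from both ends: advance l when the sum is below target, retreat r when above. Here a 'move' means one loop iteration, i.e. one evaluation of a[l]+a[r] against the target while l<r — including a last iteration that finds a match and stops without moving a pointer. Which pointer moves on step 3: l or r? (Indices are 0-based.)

l

[0,18] -6+36=30 <39 → l++
[1,18] -5+36=31 <39 → l++
[2,18] -1+36=35 <39 → l++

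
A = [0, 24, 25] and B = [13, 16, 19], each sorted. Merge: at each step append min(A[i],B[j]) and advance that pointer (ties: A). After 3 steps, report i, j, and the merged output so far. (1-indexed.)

[i=1,j=1] A[i]=0<=B[j]=13 take 0 → i++
[i=2,j=1] A[i]=24>B[j]=13 take 13 → j++
[i=2,j=2] A[i]=24>B[j]=16 take 16 → j++

i=2, j=3, merged so far=[0, 13, 16]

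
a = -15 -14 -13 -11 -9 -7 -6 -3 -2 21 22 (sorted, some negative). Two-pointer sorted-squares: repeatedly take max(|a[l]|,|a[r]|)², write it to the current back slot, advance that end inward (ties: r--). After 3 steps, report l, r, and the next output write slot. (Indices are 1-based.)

l=2, r=9, next write slot=8

[1,11] |-15|<=|22| out[11]=484 → r--
[1,10] |-15|<=|21| out[10]=441 → r--
[1,9] |-15|>|-2| out[9]=225 → l++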